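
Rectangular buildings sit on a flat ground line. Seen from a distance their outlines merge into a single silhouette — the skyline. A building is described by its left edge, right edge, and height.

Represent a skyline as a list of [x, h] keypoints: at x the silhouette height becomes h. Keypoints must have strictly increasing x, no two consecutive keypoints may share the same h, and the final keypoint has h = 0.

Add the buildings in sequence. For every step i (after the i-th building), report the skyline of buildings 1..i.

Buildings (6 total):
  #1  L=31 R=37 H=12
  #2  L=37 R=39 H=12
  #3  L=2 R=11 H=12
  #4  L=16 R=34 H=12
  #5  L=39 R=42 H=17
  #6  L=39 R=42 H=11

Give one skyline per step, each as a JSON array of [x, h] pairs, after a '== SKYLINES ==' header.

== SKYLINES ==
[[31,12],[37,0]]
[[31,12],[39,0]]
[[2,12],[11,0],[31,12],[39,0]]
[[2,12],[11,0],[16,12],[39,0]]
[[2,12],[11,0],[16,12],[39,17],[42,0]]
[[2,12],[11,0],[16,12],[39,17],[42,0]]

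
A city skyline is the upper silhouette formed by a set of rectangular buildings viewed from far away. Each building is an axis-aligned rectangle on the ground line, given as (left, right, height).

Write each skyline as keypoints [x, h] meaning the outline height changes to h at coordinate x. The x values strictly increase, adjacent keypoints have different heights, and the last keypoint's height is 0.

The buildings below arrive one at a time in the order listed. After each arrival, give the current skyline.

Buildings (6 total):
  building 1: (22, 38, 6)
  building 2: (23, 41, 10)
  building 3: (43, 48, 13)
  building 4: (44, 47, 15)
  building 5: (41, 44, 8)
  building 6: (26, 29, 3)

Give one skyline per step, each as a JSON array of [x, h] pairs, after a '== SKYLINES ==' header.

== SKYLINES ==
[[22,6],[38,0]]
[[22,6],[23,10],[41,0]]
[[22,6],[23,10],[41,0],[43,13],[48,0]]
[[22,6],[23,10],[41,0],[43,13],[44,15],[47,13],[48,0]]
[[22,6],[23,10],[41,8],[43,13],[44,15],[47,13],[48,0]]
[[22,6],[23,10],[41,8],[43,13],[44,15],[47,13],[48,0]]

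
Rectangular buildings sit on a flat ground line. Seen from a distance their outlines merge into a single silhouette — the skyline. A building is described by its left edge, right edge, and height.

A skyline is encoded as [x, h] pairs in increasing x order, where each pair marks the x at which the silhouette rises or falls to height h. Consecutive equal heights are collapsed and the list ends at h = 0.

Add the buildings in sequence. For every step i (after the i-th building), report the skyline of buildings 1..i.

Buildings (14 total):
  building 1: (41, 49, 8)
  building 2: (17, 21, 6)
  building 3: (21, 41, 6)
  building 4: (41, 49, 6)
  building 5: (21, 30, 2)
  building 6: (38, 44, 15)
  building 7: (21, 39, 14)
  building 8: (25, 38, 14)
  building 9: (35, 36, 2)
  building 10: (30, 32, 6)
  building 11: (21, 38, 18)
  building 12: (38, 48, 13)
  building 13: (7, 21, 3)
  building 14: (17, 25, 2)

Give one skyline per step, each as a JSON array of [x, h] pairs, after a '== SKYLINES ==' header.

== SKYLINES ==
[[41,8],[49,0]]
[[17,6],[21,0],[41,8],[49,0]]
[[17,6],[41,8],[49,0]]
[[17,6],[41,8],[49,0]]
[[17,6],[41,8],[49,0]]
[[17,6],[38,15],[44,8],[49,0]]
[[17,6],[21,14],[38,15],[44,8],[49,0]]
[[17,6],[21,14],[38,15],[44,8],[49,0]]
[[17,6],[21,14],[38,15],[44,8],[49,0]]
[[17,6],[21,14],[38,15],[44,8],[49,0]]
[[17,6],[21,18],[38,15],[44,8],[49,0]]
[[17,6],[21,18],[38,15],[44,13],[48,8],[49,0]]
[[7,3],[17,6],[21,18],[38,15],[44,13],[48,8],[49,0]]
[[7,3],[17,6],[21,18],[38,15],[44,13],[48,8],[49,0]]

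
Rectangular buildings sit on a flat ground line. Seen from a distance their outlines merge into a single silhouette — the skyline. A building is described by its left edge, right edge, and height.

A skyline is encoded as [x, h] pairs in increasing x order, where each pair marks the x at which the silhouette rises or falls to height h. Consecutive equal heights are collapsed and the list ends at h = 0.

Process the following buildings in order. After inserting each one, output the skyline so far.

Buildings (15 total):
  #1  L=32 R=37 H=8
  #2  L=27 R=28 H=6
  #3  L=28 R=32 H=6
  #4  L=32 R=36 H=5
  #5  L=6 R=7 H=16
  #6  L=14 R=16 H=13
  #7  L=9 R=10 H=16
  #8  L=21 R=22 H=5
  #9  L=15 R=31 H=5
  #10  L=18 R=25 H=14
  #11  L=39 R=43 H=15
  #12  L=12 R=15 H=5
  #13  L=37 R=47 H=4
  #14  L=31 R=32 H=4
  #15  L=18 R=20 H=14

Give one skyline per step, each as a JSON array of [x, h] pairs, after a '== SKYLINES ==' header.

== SKYLINES ==
[[32,8],[37,0]]
[[27,6],[28,0],[32,8],[37,0]]
[[27,6],[32,8],[37,0]]
[[27,6],[32,8],[37,0]]
[[6,16],[7,0],[27,6],[32,8],[37,0]]
[[6,16],[7,0],[14,13],[16,0],[27,6],[32,8],[37,0]]
[[6,16],[7,0],[9,16],[10,0],[14,13],[16,0],[27,6],[32,8],[37,0]]
[[6,16],[7,0],[9,16],[10,0],[14,13],[16,0],[21,5],[22,0],[27,6],[32,8],[37,0]]
[[6,16],[7,0],[9,16],[10,0],[14,13],[16,5],[27,6],[32,8],[37,0]]
[[6,16],[7,0],[9,16],[10,0],[14,13],[16,5],[18,14],[25,5],[27,6],[32,8],[37,0]]
[[6,16],[7,0],[9,16],[10,0],[14,13],[16,5],[18,14],[25,5],[27,6],[32,8],[37,0],[39,15],[43,0]]
[[6,16],[7,0],[9,16],[10,0],[12,5],[14,13],[16,5],[18,14],[25,5],[27,6],[32,8],[37,0],[39,15],[43,0]]
[[6,16],[7,0],[9,16],[10,0],[12,5],[14,13],[16,5],[18,14],[25,5],[27,6],[32,8],[37,4],[39,15],[43,4],[47,0]]
[[6,16],[7,0],[9,16],[10,0],[12,5],[14,13],[16,5],[18,14],[25,5],[27,6],[32,8],[37,4],[39,15],[43,4],[47,0]]
[[6,16],[7,0],[9,16],[10,0],[12,5],[14,13],[16,5],[18,14],[25,5],[27,6],[32,8],[37,4],[39,15],[43,4],[47,0]]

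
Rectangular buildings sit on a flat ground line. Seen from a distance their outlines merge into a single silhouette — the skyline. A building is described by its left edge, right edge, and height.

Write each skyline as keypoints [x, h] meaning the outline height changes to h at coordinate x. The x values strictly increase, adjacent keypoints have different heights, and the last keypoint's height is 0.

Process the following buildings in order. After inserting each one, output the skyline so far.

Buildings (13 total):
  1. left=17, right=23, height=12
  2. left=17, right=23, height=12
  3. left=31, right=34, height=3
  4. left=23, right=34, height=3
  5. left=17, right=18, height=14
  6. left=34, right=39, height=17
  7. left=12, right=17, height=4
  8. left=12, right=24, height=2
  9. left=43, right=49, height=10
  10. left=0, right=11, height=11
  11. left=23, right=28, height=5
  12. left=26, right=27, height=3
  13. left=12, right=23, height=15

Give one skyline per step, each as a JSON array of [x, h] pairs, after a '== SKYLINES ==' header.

== SKYLINES ==
[[17,12],[23,0]]
[[17,12],[23,0]]
[[17,12],[23,0],[31,3],[34,0]]
[[17,12],[23,3],[34,0]]
[[17,14],[18,12],[23,3],[34,0]]
[[17,14],[18,12],[23,3],[34,17],[39,0]]
[[12,4],[17,14],[18,12],[23,3],[34,17],[39,0]]
[[12,4],[17,14],[18,12],[23,3],[34,17],[39,0]]
[[12,4],[17,14],[18,12],[23,3],[34,17],[39,0],[43,10],[49,0]]
[[0,11],[11,0],[12,4],[17,14],[18,12],[23,3],[34,17],[39,0],[43,10],[49,0]]
[[0,11],[11,0],[12,4],[17,14],[18,12],[23,5],[28,3],[34,17],[39,0],[43,10],[49,0]]
[[0,11],[11,0],[12,4],[17,14],[18,12],[23,5],[28,3],[34,17],[39,0],[43,10],[49,0]]
[[0,11],[11,0],[12,15],[23,5],[28,3],[34,17],[39,0],[43,10],[49,0]]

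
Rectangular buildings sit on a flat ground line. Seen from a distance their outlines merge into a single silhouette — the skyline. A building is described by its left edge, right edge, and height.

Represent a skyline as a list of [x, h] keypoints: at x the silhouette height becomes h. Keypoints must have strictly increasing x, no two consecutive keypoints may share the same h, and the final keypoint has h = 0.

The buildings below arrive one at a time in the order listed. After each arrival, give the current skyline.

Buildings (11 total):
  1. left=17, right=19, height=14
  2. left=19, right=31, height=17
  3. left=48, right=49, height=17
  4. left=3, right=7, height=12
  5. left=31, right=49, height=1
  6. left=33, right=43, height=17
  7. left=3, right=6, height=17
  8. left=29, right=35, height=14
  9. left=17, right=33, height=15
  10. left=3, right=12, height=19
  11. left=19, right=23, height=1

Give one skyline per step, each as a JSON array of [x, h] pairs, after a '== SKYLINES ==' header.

== SKYLINES ==
[[17,14],[19,0]]
[[17,14],[19,17],[31,0]]
[[17,14],[19,17],[31,0],[48,17],[49,0]]
[[3,12],[7,0],[17,14],[19,17],[31,0],[48,17],[49,0]]
[[3,12],[7,0],[17,14],[19,17],[31,1],[48,17],[49,0]]
[[3,12],[7,0],[17,14],[19,17],[31,1],[33,17],[43,1],[48,17],[49,0]]
[[3,17],[6,12],[7,0],[17,14],[19,17],[31,1],[33,17],[43,1],[48,17],[49,0]]
[[3,17],[6,12],[7,0],[17,14],[19,17],[31,14],[33,17],[43,1],[48,17],[49,0]]
[[3,17],[6,12],[7,0],[17,15],[19,17],[31,15],[33,17],[43,1],[48,17],[49,0]]
[[3,19],[12,0],[17,15],[19,17],[31,15],[33,17],[43,1],[48,17],[49,0]]
[[3,19],[12,0],[17,15],[19,17],[31,15],[33,17],[43,1],[48,17],[49,0]]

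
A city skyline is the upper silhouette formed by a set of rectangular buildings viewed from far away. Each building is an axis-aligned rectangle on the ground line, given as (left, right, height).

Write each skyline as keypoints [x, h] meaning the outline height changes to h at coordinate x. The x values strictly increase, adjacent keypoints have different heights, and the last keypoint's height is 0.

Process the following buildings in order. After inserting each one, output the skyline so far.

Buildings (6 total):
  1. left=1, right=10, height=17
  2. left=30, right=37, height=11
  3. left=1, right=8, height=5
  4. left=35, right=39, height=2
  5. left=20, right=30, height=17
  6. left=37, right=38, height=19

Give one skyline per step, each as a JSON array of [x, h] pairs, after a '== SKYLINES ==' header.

== SKYLINES ==
[[1,17],[10,0]]
[[1,17],[10,0],[30,11],[37,0]]
[[1,17],[10,0],[30,11],[37,0]]
[[1,17],[10,0],[30,11],[37,2],[39,0]]
[[1,17],[10,0],[20,17],[30,11],[37,2],[39,0]]
[[1,17],[10,0],[20,17],[30,11],[37,19],[38,2],[39,0]]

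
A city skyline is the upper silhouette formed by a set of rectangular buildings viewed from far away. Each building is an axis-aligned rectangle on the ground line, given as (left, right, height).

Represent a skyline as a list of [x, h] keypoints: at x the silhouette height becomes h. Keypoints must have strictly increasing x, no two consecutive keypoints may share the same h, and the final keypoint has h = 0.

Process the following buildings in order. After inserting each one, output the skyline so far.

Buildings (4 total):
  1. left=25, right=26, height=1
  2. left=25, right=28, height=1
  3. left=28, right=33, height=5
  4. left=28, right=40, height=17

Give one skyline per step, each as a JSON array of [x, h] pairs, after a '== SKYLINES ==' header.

== SKYLINES ==
[[25,1],[26,0]]
[[25,1],[28,0]]
[[25,1],[28,5],[33,0]]
[[25,1],[28,17],[40,0]]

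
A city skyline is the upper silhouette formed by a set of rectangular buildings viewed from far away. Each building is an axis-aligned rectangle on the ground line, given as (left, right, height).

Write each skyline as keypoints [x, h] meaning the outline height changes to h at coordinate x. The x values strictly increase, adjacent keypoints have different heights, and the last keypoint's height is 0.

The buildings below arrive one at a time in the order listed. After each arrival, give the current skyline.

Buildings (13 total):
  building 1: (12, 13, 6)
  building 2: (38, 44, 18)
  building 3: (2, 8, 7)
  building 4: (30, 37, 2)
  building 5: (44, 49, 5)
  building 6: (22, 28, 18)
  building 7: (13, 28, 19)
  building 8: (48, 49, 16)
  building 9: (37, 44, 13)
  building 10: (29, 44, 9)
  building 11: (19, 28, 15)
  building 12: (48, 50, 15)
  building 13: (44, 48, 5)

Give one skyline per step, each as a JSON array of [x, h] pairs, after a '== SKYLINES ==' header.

== SKYLINES ==
[[12,6],[13,0]]
[[12,6],[13,0],[38,18],[44,0]]
[[2,7],[8,0],[12,6],[13,0],[38,18],[44,0]]
[[2,7],[8,0],[12,6],[13,0],[30,2],[37,0],[38,18],[44,0]]
[[2,7],[8,0],[12,6],[13,0],[30,2],[37,0],[38,18],[44,5],[49,0]]
[[2,7],[8,0],[12,6],[13,0],[22,18],[28,0],[30,2],[37,0],[38,18],[44,5],[49,0]]
[[2,7],[8,0],[12,6],[13,19],[28,0],[30,2],[37,0],[38,18],[44,5],[49,0]]
[[2,7],[8,0],[12,6],[13,19],[28,0],[30,2],[37,0],[38,18],[44,5],[48,16],[49,0]]
[[2,7],[8,0],[12,6],[13,19],[28,0],[30,2],[37,13],[38,18],[44,5],[48,16],[49,0]]
[[2,7],[8,0],[12,6],[13,19],[28,0],[29,9],[37,13],[38,18],[44,5],[48,16],[49,0]]
[[2,7],[8,0],[12,6],[13,19],[28,0],[29,9],[37,13],[38,18],[44,5],[48,16],[49,0]]
[[2,7],[8,0],[12,6],[13,19],[28,0],[29,9],[37,13],[38,18],[44,5],[48,16],[49,15],[50,0]]
[[2,7],[8,0],[12,6],[13,19],[28,0],[29,9],[37,13],[38,18],[44,5],[48,16],[49,15],[50,0]]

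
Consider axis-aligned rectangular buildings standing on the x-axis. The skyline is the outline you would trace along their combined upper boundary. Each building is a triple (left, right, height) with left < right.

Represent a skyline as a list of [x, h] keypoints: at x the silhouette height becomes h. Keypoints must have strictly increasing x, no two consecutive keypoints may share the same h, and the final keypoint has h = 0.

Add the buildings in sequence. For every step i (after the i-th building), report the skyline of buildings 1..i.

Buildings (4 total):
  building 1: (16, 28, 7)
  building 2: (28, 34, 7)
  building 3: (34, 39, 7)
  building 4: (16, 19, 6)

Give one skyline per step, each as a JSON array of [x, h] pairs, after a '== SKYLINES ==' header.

== SKYLINES ==
[[16,7],[28,0]]
[[16,7],[34,0]]
[[16,7],[39,0]]
[[16,7],[39,0]]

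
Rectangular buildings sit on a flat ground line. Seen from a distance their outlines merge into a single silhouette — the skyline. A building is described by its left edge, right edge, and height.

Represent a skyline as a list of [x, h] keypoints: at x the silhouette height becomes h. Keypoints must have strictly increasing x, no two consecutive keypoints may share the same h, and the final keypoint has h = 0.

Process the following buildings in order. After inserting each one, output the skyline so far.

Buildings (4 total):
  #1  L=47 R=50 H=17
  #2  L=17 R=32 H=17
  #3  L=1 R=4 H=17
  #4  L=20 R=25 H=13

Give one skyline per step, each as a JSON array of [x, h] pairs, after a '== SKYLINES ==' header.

== SKYLINES ==
[[47,17],[50,0]]
[[17,17],[32,0],[47,17],[50,0]]
[[1,17],[4,0],[17,17],[32,0],[47,17],[50,0]]
[[1,17],[4,0],[17,17],[32,0],[47,17],[50,0]]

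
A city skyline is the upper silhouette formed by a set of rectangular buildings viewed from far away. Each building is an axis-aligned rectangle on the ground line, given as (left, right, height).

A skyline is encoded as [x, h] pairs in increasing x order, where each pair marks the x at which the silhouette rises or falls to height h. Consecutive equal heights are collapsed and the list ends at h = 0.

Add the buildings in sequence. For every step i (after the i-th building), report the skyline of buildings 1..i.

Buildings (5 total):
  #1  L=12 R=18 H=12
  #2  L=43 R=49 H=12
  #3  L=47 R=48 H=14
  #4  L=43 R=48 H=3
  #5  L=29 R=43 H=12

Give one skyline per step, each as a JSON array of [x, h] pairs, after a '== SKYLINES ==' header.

== SKYLINES ==
[[12,12],[18,0]]
[[12,12],[18,0],[43,12],[49,0]]
[[12,12],[18,0],[43,12],[47,14],[48,12],[49,0]]
[[12,12],[18,0],[43,12],[47,14],[48,12],[49,0]]
[[12,12],[18,0],[29,12],[47,14],[48,12],[49,0]]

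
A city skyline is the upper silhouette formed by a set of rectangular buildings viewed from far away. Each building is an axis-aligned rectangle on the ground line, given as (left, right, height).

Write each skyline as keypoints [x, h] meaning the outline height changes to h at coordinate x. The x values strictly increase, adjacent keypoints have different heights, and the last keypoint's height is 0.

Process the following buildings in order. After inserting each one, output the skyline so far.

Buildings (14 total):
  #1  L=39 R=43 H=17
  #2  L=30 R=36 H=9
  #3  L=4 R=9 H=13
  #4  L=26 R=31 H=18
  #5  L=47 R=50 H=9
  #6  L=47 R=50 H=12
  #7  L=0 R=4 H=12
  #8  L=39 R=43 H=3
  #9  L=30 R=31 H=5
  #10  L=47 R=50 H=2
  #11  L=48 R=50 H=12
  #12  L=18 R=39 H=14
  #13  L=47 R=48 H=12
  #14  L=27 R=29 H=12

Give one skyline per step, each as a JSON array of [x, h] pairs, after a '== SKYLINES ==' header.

== SKYLINES ==
[[39,17],[43,0]]
[[30,9],[36,0],[39,17],[43,0]]
[[4,13],[9,0],[30,9],[36,0],[39,17],[43,0]]
[[4,13],[9,0],[26,18],[31,9],[36,0],[39,17],[43,0]]
[[4,13],[9,0],[26,18],[31,9],[36,0],[39,17],[43,0],[47,9],[50,0]]
[[4,13],[9,0],[26,18],[31,9],[36,0],[39,17],[43,0],[47,12],[50,0]]
[[0,12],[4,13],[9,0],[26,18],[31,9],[36,0],[39,17],[43,0],[47,12],[50,0]]
[[0,12],[4,13],[9,0],[26,18],[31,9],[36,0],[39,17],[43,0],[47,12],[50,0]]
[[0,12],[4,13],[9,0],[26,18],[31,9],[36,0],[39,17],[43,0],[47,12],[50,0]]
[[0,12],[4,13],[9,0],[26,18],[31,9],[36,0],[39,17],[43,0],[47,12],[50,0]]
[[0,12],[4,13],[9,0],[26,18],[31,9],[36,0],[39,17],[43,0],[47,12],[50,0]]
[[0,12],[4,13],[9,0],[18,14],[26,18],[31,14],[39,17],[43,0],[47,12],[50,0]]
[[0,12],[4,13],[9,0],[18,14],[26,18],[31,14],[39,17],[43,0],[47,12],[50,0]]
[[0,12],[4,13],[9,0],[18,14],[26,18],[31,14],[39,17],[43,0],[47,12],[50,0]]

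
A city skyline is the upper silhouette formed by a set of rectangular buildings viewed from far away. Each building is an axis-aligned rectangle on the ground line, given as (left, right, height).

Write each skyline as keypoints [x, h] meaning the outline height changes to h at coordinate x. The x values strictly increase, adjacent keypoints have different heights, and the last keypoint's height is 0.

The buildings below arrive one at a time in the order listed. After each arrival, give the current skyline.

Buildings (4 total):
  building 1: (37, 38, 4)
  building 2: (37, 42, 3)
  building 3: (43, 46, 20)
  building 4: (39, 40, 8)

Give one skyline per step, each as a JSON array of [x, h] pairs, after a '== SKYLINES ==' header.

== SKYLINES ==
[[37,4],[38,0]]
[[37,4],[38,3],[42,0]]
[[37,4],[38,3],[42,0],[43,20],[46,0]]
[[37,4],[38,3],[39,8],[40,3],[42,0],[43,20],[46,0]]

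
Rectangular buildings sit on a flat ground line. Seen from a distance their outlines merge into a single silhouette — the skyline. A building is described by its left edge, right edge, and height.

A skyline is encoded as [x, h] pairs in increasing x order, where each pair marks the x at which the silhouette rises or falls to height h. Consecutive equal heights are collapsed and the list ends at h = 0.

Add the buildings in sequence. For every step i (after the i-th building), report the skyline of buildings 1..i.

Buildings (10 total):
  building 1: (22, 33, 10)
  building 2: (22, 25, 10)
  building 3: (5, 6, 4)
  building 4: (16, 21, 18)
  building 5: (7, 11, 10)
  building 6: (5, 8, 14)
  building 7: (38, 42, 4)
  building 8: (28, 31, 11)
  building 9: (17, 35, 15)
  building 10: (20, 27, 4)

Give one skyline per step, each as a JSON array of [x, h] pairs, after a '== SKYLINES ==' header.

== SKYLINES ==
[[22,10],[33,0]]
[[22,10],[33,0]]
[[5,4],[6,0],[22,10],[33,0]]
[[5,4],[6,0],[16,18],[21,0],[22,10],[33,0]]
[[5,4],[6,0],[7,10],[11,0],[16,18],[21,0],[22,10],[33,0]]
[[5,14],[8,10],[11,0],[16,18],[21,0],[22,10],[33,0]]
[[5,14],[8,10],[11,0],[16,18],[21,0],[22,10],[33,0],[38,4],[42,0]]
[[5,14],[8,10],[11,0],[16,18],[21,0],[22,10],[28,11],[31,10],[33,0],[38,4],[42,0]]
[[5,14],[8,10],[11,0],[16,18],[21,15],[35,0],[38,4],[42,0]]
[[5,14],[8,10],[11,0],[16,18],[21,15],[35,0],[38,4],[42,0]]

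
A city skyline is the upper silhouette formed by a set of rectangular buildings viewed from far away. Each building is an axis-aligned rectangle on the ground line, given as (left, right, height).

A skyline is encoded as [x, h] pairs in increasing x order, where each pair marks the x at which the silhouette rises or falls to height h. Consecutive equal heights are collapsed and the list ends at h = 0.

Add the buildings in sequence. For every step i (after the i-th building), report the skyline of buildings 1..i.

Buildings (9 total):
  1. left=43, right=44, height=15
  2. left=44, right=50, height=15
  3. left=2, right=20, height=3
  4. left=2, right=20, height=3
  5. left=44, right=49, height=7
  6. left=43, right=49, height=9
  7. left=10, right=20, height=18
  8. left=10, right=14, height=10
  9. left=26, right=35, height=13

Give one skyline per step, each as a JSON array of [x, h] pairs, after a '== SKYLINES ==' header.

== SKYLINES ==
[[43,15],[44,0]]
[[43,15],[50,0]]
[[2,3],[20,0],[43,15],[50,0]]
[[2,3],[20,0],[43,15],[50,0]]
[[2,3],[20,0],[43,15],[50,0]]
[[2,3],[20,0],[43,15],[50,0]]
[[2,3],[10,18],[20,0],[43,15],[50,0]]
[[2,3],[10,18],[20,0],[43,15],[50,0]]
[[2,3],[10,18],[20,0],[26,13],[35,0],[43,15],[50,0]]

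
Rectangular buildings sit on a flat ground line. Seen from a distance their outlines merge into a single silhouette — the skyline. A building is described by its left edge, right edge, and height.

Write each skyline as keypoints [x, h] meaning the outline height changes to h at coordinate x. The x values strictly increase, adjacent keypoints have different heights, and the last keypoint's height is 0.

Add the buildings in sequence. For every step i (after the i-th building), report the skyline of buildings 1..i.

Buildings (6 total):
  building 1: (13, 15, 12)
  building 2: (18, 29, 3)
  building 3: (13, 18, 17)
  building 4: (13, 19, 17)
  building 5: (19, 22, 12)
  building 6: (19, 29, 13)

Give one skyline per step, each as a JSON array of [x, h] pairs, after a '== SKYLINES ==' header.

== SKYLINES ==
[[13,12],[15,0]]
[[13,12],[15,0],[18,3],[29,0]]
[[13,17],[18,3],[29,0]]
[[13,17],[19,3],[29,0]]
[[13,17],[19,12],[22,3],[29,0]]
[[13,17],[19,13],[29,0]]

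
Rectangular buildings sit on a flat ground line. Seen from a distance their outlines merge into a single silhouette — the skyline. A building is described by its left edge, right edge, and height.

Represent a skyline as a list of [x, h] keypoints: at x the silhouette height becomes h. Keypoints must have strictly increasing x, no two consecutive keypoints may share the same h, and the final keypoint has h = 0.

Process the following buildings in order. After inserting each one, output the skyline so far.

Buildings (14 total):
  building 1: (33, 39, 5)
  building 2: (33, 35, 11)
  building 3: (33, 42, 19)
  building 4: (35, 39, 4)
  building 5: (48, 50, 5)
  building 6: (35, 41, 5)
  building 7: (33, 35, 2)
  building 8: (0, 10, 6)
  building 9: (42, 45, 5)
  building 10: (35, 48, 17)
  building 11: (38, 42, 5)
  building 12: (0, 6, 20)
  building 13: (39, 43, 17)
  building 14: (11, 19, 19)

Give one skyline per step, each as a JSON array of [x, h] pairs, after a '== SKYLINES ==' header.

== SKYLINES ==
[[33,5],[39,0]]
[[33,11],[35,5],[39,0]]
[[33,19],[42,0]]
[[33,19],[42,0]]
[[33,19],[42,0],[48,5],[50,0]]
[[33,19],[42,0],[48,5],[50,0]]
[[33,19],[42,0],[48,5],[50,0]]
[[0,6],[10,0],[33,19],[42,0],[48,5],[50,0]]
[[0,6],[10,0],[33,19],[42,5],[45,0],[48,5],[50,0]]
[[0,6],[10,0],[33,19],[42,17],[48,5],[50,0]]
[[0,6],[10,0],[33,19],[42,17],[48,5],[50,0]]
[[0,20],[6,6],[10,0],[33,19],[42,17],[48,5],[50,0]]
[[0,20],[6,6],[10,0],[33,19],[42,17],[48,5],[50,0]]
[[0,20],[6,6],[10,0],[11,19],[19,0],[33,19],[42,17],[48,5],[50,0]]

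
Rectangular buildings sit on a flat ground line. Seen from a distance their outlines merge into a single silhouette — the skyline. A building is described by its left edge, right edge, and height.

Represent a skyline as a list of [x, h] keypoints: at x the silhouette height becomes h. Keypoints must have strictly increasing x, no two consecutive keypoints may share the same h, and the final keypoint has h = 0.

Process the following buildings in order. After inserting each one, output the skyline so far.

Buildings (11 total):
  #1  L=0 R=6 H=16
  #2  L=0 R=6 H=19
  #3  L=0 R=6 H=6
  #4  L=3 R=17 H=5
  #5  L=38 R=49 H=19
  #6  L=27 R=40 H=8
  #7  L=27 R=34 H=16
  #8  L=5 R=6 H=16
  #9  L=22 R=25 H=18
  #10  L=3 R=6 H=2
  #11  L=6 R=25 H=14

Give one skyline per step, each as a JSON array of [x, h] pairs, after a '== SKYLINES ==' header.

== SKYLINES ==
[[0,16],[6,0]]
[[0,19],[6,0]]
[[0,19],[6,0]]
[[0,19],[6,5],[17,0]]
[[0,19],[6,5],[17,0],[38,19],[49,0]]
[[0,19],[6,5],[17,0],[27,8],[38,19],[49,0]]
[[0,19],[6,5],[17,0],[27,16],[34,8],[38,19],[49,0]]
[[0,19],[6,5],[17,0],[27,16],[34,8],[38,19],[49,0]]
[[0,19],[6,5],[17,0],[22,18],[25,0],[27,16],[34,8],[38,19],[49,0]]
[[0,19],[6,5],[17,0],[22,18],[25,0],[27,16],[34,8],[38,19],[49,0]]
[[0,19],[6,14],[22,18],[25,0],[27,16],[34,8],[38,19],[49,0]]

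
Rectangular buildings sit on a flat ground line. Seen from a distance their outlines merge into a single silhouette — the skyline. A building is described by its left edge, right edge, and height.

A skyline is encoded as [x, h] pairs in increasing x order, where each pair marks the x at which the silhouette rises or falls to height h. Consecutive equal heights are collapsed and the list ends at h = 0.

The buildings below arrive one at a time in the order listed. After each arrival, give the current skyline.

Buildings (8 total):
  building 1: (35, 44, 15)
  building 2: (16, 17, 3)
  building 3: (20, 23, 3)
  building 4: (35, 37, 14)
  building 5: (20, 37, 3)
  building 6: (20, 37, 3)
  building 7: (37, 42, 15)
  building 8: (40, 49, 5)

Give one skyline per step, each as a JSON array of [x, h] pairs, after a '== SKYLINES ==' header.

== SKYLINES ==
[[35,15],[44,0]]
[[16,3],[17,0],[35,15],[44,0]]
[[16,3],[17,0],[20,3],[23,0],[35,15],[44,0]]
[[16,3],[17,0],[20,3],[23,0],[35,15],[44,0]]
[[16,3],[17,0],[20,3],[35,15],[44,0]]
[[16,3],[17,0],[20,3],[35,15],[44,0]]
[[16,3],[17,0],[20,3],[35,15],[44,0]]
[[16,3],[17,0],[20,3],[35,15],[44,5],[49,0]]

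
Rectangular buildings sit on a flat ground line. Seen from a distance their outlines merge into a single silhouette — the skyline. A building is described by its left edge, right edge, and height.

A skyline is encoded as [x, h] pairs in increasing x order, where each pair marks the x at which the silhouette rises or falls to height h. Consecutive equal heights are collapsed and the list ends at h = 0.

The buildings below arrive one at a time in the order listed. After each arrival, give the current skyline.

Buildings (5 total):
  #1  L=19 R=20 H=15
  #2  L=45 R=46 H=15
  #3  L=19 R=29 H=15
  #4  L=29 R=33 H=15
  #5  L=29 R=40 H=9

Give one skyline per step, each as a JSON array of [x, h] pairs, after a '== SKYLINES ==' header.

== SKYLINES ==
[[19,15],[20,0]]
[[19,15],[20,0],[45,15],[46,0]]
[[19,15],[29,0],[45,15],[46,0]]
[[19,15],[33,0],[45,15],[46,0]]
[[19,15],[33,9],[40,0],[45,15],[46,0]]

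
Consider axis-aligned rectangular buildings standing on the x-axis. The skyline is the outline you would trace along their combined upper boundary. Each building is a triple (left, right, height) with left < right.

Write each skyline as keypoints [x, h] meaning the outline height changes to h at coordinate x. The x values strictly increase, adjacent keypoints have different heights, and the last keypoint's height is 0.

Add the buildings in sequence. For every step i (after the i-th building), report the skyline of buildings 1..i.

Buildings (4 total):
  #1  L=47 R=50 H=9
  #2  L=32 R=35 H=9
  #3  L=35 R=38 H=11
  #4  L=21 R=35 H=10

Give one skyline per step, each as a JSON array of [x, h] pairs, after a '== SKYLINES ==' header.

== SKYLINES ==
[[47,9],[50,0]]
[[32,9],[35,0],[47,9],[50,0]]
[[32,9],[35,11],[38,0],[47,9],[50,0]]
[[21,10],[35,11],[38,0],[47,9],[50,0]]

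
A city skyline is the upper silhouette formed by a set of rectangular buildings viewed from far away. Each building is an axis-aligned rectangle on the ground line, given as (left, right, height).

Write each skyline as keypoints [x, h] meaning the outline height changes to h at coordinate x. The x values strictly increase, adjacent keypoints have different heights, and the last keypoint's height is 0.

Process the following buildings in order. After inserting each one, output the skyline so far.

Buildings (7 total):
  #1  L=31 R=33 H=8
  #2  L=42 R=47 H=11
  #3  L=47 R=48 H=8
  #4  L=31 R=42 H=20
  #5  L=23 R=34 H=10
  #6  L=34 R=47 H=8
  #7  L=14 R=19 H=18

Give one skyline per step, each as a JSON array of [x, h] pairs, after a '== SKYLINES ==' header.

== SKYLINES ==
[[31,8],[33,0]]
[[31,8],[33,0],[42,11],[47,0]]
[[31,8],[33,0],[42,11],[47,8],[48,0]]
[[31,20],[42,11],[47,8],[48,0]]
[[23,10],[31,20],[42,11],[47,8],[48,0]]
[[23,10],[31,20],[42,11],[47,8],[48,0]]
[[14,18],[19,0],[23,10],[31,20],[42,11],[47,8],[48,0]]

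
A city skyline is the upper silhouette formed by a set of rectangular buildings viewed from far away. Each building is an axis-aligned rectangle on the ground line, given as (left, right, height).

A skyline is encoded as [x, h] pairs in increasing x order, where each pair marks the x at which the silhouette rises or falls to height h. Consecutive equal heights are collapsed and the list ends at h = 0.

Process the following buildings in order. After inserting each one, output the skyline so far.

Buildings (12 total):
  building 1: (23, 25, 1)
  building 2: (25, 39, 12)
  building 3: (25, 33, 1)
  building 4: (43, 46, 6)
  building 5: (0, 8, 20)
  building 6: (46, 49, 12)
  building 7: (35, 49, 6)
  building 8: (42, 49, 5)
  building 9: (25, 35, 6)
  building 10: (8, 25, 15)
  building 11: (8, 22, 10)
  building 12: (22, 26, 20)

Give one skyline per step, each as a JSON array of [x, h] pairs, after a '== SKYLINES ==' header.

== SKYLINES ==
[[23,1],[25,0]]
[[23,1],[25,12],[39,0]]
[[23,1],[25,12],[39,0]]
[[23,1],[25,12],[39,0],[43,6],[46,0]]
[[0,20],[8,0],[23,1],[25,12],[39,0],[43,6],[46,0]]
[[0,20],[8,0],[23,1],[25,12],[39,0],[43,6],[46,12],[49,0]]
[[0,20],[8,0],[23,1],[25,12],[39,6],[46,12],[49,0]]
[[0,20],[8,0],[23,1],[25,12],[39,6],[46,12],[49,0]]
[[0,20],[8,0],[23,1],[25,12],[39,6],[46,12],[49,0]]
[[0,20],[8,15],[25,12],[39,6],[46,12],[49,0]]
[[0,20],[8,15],[25,12],[39,6],[46,12],[49,0]]
[[0,20],[8,15],[22,20],[26,12],[39,6],[46,12],[49,0]]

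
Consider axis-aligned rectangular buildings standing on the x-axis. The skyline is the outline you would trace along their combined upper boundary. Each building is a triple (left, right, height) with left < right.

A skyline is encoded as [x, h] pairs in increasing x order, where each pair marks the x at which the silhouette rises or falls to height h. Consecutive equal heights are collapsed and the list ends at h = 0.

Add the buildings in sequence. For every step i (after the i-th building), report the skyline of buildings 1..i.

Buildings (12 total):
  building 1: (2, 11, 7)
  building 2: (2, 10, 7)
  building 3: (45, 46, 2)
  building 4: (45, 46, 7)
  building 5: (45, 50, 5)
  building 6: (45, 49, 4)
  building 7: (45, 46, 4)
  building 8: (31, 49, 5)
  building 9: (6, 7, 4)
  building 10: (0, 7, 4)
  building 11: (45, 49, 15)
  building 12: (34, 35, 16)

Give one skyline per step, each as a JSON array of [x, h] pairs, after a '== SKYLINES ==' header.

== SKYLINES ==
[[2,7],[11,0]]
[[2,7],[11,0]]
[[2,7],[11,0],[45,2],[46,0]]
[[2,7],[11,0],[45,7],[46,0]]
[[2,7],[11,0],[45,7],[46,5],[50,0]]
[[2,7],[11,0],[45,7],[46,5],[50,0]]
[[2,7],[11,0],[45,7],[46,5],[50,0]]
[[2,7],[11,0],[31,5],[45,7],[46,5],[50,0]]
[[2,7],[11,0],[31,5],[45,7],[46,5],[50,0]]
[[0,4],[2,7],[11,0],[31,5],[45,7],[46,5],[50,0]]
[[0,4],[2,7],[11,0],[31,5],[45,15],[49,5],[50,0]]
[[0,4],[2,7],[11,0],[31,5],[34,16],[35,5],[45,15],[49,5],[50,0]]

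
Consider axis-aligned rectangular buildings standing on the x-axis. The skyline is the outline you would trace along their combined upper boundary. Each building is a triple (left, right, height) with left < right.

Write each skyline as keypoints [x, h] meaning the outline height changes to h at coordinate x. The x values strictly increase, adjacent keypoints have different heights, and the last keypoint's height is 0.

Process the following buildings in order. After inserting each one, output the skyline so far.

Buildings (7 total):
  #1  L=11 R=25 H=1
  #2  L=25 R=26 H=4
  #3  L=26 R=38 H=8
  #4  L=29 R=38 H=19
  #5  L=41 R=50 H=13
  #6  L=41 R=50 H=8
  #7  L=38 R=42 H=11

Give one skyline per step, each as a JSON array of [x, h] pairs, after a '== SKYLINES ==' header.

== SKYLINES ==
[[11,1],[25,0]]
[[11,1],[25,4],[26,0]]
[[11,1],[25,4],[26,8],[38,0]]
[[11,1],[25,4],[26,8],[29,19],[38,0]]
[[11,1],[25,4],[26,8],[29,19],[38,0],[41,13],[50,0]]
[[11,1],[25,4],[26,8],[29,19],[38,0],[41,13],[50,0]]
[[11,1],[25,4],[26,8],[29,19],[38,11],[41,13],[50,0]]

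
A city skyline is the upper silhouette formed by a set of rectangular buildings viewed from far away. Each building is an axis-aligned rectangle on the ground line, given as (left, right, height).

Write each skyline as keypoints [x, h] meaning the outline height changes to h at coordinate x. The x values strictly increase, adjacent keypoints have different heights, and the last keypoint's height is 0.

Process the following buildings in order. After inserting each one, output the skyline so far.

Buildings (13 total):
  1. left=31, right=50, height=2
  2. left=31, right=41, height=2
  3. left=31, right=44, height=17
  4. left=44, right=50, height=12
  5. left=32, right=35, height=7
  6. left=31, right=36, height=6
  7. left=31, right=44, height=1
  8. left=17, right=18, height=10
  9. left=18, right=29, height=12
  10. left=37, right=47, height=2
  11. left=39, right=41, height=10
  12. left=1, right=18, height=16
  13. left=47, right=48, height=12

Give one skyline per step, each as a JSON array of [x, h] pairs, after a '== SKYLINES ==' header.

== SKYLINES ==
[[31,2],[50,0]]
[[31,2],[50,0]]
[[31,17],[44,2],[50,0]]
[[31,17],[44,12],[50,0]]
[[31,17],[44,12],[50,0]]
[[31,17],[44,12],[50,0]]
[[31,17],[44,12],[50,0]]
[[17,10],[18,0],[31,17],[44,12],[50,0]]
[[17,10],[18,12],[29,0],[31,17],[44,12],[50,0]]
[[17,10],[18,12],[29,0],[31,17],[44,12],[50,0]]
[[17,10],[18,12],[29,0],[31,17],[44,12],[50,0]]
[[1,16],[18,12],[29,0],[31,17],[44,12],[50,0]]
[[1,16],[18,12],[29,0],[31,17],[44,12],[50,0]]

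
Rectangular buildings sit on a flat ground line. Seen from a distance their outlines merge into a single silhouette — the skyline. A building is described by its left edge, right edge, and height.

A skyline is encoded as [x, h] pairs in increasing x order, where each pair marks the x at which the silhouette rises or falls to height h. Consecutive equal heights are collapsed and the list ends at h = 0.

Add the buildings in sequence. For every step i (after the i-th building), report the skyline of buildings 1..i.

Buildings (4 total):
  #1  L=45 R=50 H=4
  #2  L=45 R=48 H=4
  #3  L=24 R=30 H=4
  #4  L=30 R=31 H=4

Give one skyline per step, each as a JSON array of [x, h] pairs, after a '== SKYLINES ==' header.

== SKYLINES ==
[[45,4],[50,0]]
[[45,4],[50,0]]
[[24,4],[30,0],[45,4],[50,0]]
[[24,4],[31,0],[45,4],[50,0]]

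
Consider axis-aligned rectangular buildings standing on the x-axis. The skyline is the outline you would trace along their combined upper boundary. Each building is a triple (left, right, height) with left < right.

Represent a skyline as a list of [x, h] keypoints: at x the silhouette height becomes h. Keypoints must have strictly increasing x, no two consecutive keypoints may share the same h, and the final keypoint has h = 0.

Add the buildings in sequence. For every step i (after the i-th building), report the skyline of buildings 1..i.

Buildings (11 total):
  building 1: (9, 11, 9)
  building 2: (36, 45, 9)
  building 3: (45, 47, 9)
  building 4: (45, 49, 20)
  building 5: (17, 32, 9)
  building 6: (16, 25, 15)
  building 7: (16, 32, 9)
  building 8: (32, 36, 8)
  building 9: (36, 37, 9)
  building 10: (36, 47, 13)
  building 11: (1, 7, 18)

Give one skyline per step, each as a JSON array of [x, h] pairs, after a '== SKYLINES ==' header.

== SKYLINES ==
[[9,9],[11,0]]
[[9,9],[11,0],[36,9],[45,0]]
[[9,9],[11,0],[36,9],[47,0]]
[[9,9],[11,0],[36,9],[45,20],[49,0]]
[[9,9],[11,0],[17,9],[32,0],[36,9],[45,20],[49,0]]
[[9,9],[11,0],[16,15],[25,9],[32,0],[36,9],[45,20],[49,0]]
[[9,9],[11,0],[16,15],[25,9],[32,0],[36,9],[45,20],[49,0]]
[[9,9],[11,0],[16,15],[25,9],[32,8],[36,9],[45,20],[49,0]]
[[9,9],[11,0],[16,15],[25,9],[32,8],[36,9],[45,20],[49,0]]
[[9,9],[11,0],[16,15],[25,9],[32,8],[36,13],[45,20],[49,0]]
[[1,18],[7,0],[9,9],[11,0],[16,15],[25,9],[32,8],[36,13],[45,20],[49,0]]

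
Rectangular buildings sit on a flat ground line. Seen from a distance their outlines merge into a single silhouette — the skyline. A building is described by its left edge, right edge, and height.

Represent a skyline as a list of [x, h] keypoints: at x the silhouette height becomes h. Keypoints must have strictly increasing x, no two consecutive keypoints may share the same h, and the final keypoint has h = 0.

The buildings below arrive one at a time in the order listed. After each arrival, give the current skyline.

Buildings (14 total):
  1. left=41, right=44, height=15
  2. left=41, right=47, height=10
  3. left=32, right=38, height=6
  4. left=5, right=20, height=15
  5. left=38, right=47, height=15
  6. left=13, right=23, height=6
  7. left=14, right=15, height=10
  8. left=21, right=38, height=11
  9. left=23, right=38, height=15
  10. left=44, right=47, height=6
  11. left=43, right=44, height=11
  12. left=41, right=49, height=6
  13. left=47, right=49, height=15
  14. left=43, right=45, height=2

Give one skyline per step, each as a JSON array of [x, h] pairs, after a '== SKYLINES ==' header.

== SKYLINES ==
[[41,15],[44,0]]
[[41,15],[44,10],[47,0]]
[[32,6],[38,0],[41,15],[44,10],[47,0]]
[[5,15],[20,0],[32,6],[38,0],[41,15],[44,10],[47,0]]
[[5,15],[20,0],[32,6],[38,15],[47,0]]
[[5,15],[20,6],[23,0],[32,6],[38,15],[47,0]]
[[5,15],[20,6],[23,0],[32,6],[38,15],[47,0]]
[[5,15],[20,6],[21,11],[38,15],[47,0]]
[[5,15],[20,6],[21,11],[23,15],[47,0]]
[[5,15],[20,6],[21,11],[23,15],[47,0]]
[[5,15],[20,6],[21,11],[23,15],[47,0]]
[[5,15],[20,6],[21,11],[23,15],[47,6],[49,0]]
[[5,15],[20,6],[21,11],[23,15],[49,0]]
[[5,15],[20,6],[21,11],[23,15],[49,0]]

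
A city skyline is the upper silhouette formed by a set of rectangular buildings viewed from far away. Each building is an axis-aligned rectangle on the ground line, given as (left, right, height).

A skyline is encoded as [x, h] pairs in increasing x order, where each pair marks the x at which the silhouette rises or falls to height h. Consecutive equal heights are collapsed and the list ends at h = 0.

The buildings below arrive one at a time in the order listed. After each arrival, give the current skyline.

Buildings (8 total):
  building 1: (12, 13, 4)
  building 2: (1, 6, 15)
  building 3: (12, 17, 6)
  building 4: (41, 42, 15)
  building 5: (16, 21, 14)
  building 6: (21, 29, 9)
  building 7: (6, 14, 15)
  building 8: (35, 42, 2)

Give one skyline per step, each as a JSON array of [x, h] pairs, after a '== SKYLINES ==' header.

== SKYLINES ==
[[12,4],[13,0]]
[[1,15],[6,0],[12,4],[13,0]]
[[1,15],[6,0],[12,6],[17,0]]
[[1,15],[6,0],[12,6],[17,0],[41,15],[42,0]]
[[1,15],[6,0],[12,6],[16,14],[21,0],[41,15],[42,0]]
[[1,15],[6,0],[12,6],[16,14],[21,9],[29,0],[41,15],[42,0]]
[[1,15],[14,6],[16,14],[21,9],[29,0],[41,15],[42,0]]
[[1,15],[14,6],[16,14],[21,9],[29,0],[35,2],[41,15],[42,0]]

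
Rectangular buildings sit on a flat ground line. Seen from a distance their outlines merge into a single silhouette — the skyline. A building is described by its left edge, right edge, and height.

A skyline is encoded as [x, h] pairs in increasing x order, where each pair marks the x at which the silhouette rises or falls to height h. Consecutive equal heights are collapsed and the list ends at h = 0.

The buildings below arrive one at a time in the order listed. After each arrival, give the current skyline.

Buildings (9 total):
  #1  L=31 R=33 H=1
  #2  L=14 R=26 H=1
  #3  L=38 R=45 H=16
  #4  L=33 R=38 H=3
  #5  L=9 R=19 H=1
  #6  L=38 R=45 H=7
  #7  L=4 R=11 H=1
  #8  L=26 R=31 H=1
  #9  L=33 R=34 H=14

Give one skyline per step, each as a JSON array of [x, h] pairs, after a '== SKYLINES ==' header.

== SKYLINES ==
[[31,1],[33,0]]
[[14,1],[26,0],[31,1],[33,0]]
[[14,1],[26,0],[31,1],[33,0],[38,16],[45,0]]
[[14,1],[26,0],[31,1],[33,3],[38,16],[45,0]]
[[9,1],[26,0],[31,1],[33,3],[38,16],[45,0]]
[[9,1],[26,0],[31,1],[33,3],[38,16],[45,0]]
[[4,1],[26,0],[31,1],[33,3],[38,16],[45,0]]
[[4,1],[33,3],[38,16],[45,0]]
[[4,1],[33,14],[34,3],[38,16],[45,0]]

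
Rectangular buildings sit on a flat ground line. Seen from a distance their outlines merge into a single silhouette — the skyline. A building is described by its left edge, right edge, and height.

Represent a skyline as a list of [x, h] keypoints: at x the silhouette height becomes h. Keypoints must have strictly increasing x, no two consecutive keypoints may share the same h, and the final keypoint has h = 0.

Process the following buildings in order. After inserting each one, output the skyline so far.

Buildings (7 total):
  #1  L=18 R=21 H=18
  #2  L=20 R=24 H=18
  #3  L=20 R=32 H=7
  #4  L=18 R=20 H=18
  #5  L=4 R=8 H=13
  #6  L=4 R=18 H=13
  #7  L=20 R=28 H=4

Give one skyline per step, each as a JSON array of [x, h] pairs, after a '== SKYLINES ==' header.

== SKYLINES ==
[[18,18],[21,0]]
[[18,18],[24,0]]
[[18,18],[24,7],[32,0]]
[[18,18],[24,7],[32,0]]
[[4,13],[8,0],[18,18],[24,7],[32,0]]
[[4,13],[18,18],[24,7],[32,0]]
[[4,13],[18,18],[24,7],[32,0]]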